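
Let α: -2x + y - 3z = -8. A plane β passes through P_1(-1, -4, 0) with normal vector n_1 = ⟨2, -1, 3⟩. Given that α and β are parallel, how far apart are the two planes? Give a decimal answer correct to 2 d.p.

1.60

β: n_1·r = n_1·P_1 gives 2x - y + 3z = 2.
Rescale β by 1/(-1): -2x + y - 3z = -2. Then distance = |-8 − (-2)| / √14 ≈ 1.60.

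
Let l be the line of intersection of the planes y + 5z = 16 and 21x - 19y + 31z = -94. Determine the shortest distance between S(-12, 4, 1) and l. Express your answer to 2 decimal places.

Direction of l: (0, 1, 5) × (21, -19, 31) = (126, 105, -21).
A point on l: solving the two plane equations with x = -2 gives (-2, 6, 2).
Taking (-2, 6, 2) on l with direction v = (126, 105, -21): w = S − (-2, 6, 2) = (-10, -2, -1), and w × v = (147, -336, -798).
Distance = |w × v| / |v| = √771309 / √27342 ≈ 5.31.

5.31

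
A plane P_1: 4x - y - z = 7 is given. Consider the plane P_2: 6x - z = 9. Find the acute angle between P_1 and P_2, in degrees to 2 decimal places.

14.37

cos θ = |n₁·n₂| / (|n₁||n₂|) = |25| / (√18 · √37).
θ = arccos(0.96873) ≈ 14.37°.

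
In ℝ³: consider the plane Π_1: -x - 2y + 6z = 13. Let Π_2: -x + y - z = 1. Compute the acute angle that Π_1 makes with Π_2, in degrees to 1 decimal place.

50.9

cos θ = |n₁·n₂| / (|n₁||n₂|) = |-7| / (√41 · √3).
θ = arccos(0.63117) ≈ 50.9°.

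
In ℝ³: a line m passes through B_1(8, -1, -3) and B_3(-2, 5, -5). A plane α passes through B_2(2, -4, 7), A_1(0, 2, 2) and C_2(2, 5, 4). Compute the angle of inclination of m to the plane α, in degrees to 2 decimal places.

43.75

A direction vector for m is B_3 − B_1 = (-10, 6, -2).
B_2A_1 = (-2, 6, -5), B_2C_2 = (0, 9, -3); a normal to α is B_2A_1 × B_2C_2 = (27, -6, -18).
Using B_2: α has equation 27x - 6y - 18z = -48.
sin θ = |n·v| / (|n||v|) = |-270| / (√1089 · √140) = 0.69149.
θ ≈ 43.75°.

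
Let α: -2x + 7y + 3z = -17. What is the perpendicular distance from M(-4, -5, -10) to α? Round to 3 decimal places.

5.080

n·M − d = (-2)·(-4) + (7)·(-5) + (3)·(-10) − (-17) = -40; |n| = √62.
Distance = |-40| / √62 = 40/√62 ≈ 5.080.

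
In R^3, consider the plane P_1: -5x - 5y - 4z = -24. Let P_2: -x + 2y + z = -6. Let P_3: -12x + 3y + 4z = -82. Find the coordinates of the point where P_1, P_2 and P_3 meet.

(6, 2, -4)

Solving the 3×3 linear system -5x - 5y - 4z = -24, -x + 2y + z = -6, -12x + 3y + 4z = -82 (e.g. by elimination or Cramer's rule, determinant = -69) gives (6, 2, -4).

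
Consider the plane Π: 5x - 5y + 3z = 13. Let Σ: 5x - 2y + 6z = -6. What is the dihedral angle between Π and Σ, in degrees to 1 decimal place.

31.1

cos θ = |n₁·n₂| / (|n₁||n₂|) = |53| / (√59 · √65).
θ = arccos(0.85584) ≈ 31.1°.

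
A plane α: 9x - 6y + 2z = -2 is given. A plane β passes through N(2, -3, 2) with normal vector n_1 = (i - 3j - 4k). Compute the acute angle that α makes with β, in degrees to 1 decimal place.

70.2

β: n_1·r = n_1·N gives x - 3y - 4z = 3.
cos θ = |n₁·n₂| / (|n₁||n₂|) = |19| / (√121 · √26).
θ = arccos(0.33875) ≈ 70.2°.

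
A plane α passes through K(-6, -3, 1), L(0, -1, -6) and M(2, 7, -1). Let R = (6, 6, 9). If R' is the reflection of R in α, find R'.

KL = (6, 2, -7), KM = (8, 10, -2); a normal to α is KL × KM = (66, -44, 44).
Using K: α has equation 66x - 44y + 44z = -220.
λ = (n·R − d)/|n|² = (528 − (-220))/8228 = 1/11.
Reflection = R − 2λn = (6, 6, 9) − (2/11)·(66, -44, 44) = (-6, 14, 1).

(-6, 14, 1)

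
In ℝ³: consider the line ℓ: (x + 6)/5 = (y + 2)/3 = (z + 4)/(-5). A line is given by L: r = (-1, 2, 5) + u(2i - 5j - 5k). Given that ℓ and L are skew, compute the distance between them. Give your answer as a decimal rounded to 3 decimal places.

ℓ has direction (5, 3, -5) through (-6, -2, -4).
Common perpendicular direction n = (5, 3, -5) × (2, -5, -5) = (-40, 15, -31).
With w = (-1, 2, 5) − (-6, -2, -4) = (5, 4, 9), w · n = -419.
Distance = |w · n| / |n| = |-419| / √2786 ≈ 7.938.

7.938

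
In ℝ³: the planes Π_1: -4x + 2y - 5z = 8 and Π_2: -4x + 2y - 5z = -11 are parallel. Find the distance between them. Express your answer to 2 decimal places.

Same normal n = (-4, 2, -5) with |n| = √45; distance = |8 − (-11)| / |n| = 19/√45 ≈ 2.83.

2.83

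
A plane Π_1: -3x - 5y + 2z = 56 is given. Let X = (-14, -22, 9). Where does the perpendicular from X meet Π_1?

Foot = X − λn with λ = (n·X − d)/|n|² = (170 − 56)/38 = 3.
Foot = (-14, -22, 9) − 3·(-3, -5, 2) = (-5, -7, 3).

(-5, -7, 3)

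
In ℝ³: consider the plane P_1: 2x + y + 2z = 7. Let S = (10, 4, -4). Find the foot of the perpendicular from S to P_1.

Foot = S − λn with λ = (n·S − d)/|n|² = (16 − 7)/9 = 1.
Foot = (10, 4, -4) − 1·(2, 1, 2) = (8, 3, -6).

(8, 3, -6)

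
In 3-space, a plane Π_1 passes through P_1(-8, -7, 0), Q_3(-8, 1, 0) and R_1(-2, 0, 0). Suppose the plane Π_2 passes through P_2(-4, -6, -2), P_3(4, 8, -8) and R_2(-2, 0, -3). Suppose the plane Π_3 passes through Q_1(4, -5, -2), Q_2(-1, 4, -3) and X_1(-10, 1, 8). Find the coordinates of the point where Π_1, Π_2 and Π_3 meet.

(-4, 4, 0)

P_1Q_3 = (0, 8, 0), P_1R_1 = (6, 7, 0); a normal to Π_1 is P_1Q_3 × P_1R_1 = (0, 0, -48).
Using P_1: Π_1 has equation -48z = 0.
P_2P_3 = (8, 14, -6), P_2R_2 = (2, 6, -1); a normal to Π_2 is P_2P_3 × P_2R_2 = (22, -4, 20).
Using P_2: Π_2 has equation 22x - 4y + 20z = -104.
Q_1Q_2 = (-5, 9, -1), Q_1X_1 = (-14, 6, 10); a normal to Π_3 is Q_1Q_2 × Q_1X_1 = (96, 64, 96).
Using Q_1: Π_3 has equation 96x + 64y + 96z = -128.
Solving the 3×3 linear system -48z = 0, 22x - 4y + 20z = -104, 96x + 64y + 96z = -128 (e.g. by elimination or Cramer's rule, determinant = -86016) gives (-4, 4, 0).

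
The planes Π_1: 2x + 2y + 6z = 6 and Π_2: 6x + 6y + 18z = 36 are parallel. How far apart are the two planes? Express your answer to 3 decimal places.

0.905

Rescale Π_2 by 1/3: 2x + 2y + 6z = 12. Then distance = |6 − 12| / √44 ≈ 0.905.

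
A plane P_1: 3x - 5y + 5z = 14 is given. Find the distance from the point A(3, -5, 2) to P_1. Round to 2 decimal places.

n·A − d = (3)·(3) + (-5)·(-5) + (5)·(2) − 14 = 30; |n| = √59.
Distance = |30| / √59 = 30/√59 ≈ 3.91.

3.91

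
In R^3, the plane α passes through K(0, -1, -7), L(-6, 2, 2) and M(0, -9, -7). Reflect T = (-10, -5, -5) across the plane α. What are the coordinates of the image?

(2, -5, 3)

KL = (-6, 3, 9), KM = (0, -8, 0); a normal to α is KL × KM = (72, 0, 48).
Using K: α has equation 72x + 48z = -336.
λ = (n·T − d)/|n|² = (-960 − (-336))/7488 = -1/12.
Reflection = T − 2λn = (-10, -5, -5) − (-1/6)·(72, 0, 48) = (2, -5, 3).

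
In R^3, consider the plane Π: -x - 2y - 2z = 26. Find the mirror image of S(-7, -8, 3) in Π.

λ = (n·S − d)/|n|² = (17 − 26)/9 = -1.
Reflection = S − 2λn = (-7, -8, 3) − (-2)·(-1, -2, -2) = (-9, -12, -1).

(-9, -12, -1)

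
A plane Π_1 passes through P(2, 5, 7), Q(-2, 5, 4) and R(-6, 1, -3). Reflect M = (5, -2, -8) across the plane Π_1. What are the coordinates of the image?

PQ = (-4, 0, -3), PR = (-8, -4, -10); a normal to Π_1 is PQ × PR = (-12, -16, 16).
Using P: Π_1 has equation -12x - 16y + 16z = 8.
λ = (n·M − d)/|n|² = (-156 − 8)/656 = -1/4.
Reflection = M − 2λn = (5, -2, -8) − (-1/2)·(-12, -16, 16) = (-1, -10, 0).

(-1, -10, 0)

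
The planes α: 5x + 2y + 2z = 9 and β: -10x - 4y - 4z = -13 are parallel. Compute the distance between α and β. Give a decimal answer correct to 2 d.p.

0.44

Rescale β by 1/(-2): 5x + 2y + 2z = 13/2. Then distance = |9 − (13/2)| / √33 ≈ 0.44.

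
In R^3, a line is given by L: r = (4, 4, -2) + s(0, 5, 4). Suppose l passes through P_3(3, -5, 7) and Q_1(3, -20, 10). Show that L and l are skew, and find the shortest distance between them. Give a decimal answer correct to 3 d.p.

1.000

A direction vector for l is Q_1 − P_3 = (0, -15, 3).
Common perpendicular direction n = (0, 5, 4) × (0, -15, 3) = (75, 0, 0).
With w = (3, -5, 7) − (4, 4, -2) = (-1, -9, 9), w · n = -75.
Since n ≠ 0 the lines are not parallel, and w · n = -75 ≠ 0 so they do not intersect; hence they are skew.
Distance = |w · n| / |n| = |-75| / √5625 ≈ 1.000.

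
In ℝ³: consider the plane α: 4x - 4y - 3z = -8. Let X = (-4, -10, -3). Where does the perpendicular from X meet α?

Foot = X − λn with λ = (n·X − d)/|n|² = (33 − (-8))/41 = 1.
Foot = (-4, -10, -3) − 1·(4, -4, -3) = (-8, -6, 0).

(-8, -6, 0)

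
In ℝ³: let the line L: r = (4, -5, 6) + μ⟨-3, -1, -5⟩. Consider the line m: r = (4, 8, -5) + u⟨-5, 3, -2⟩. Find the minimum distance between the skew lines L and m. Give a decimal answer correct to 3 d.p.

13.787

Common perpendicular direction n = (-3, -1, -5) × (-5, 3, -2) = (17, 19, -14).
With w = (4, 8, -5) − (4, -5, 6) = (0, 13, -11), w · n = 401.
Distance = |w · n| / |n| = |401| / √846 ≈ 13.787.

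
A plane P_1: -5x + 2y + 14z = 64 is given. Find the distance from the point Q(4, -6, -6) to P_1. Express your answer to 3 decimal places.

n·Q − d = (-5)·(4) + (2)·(-6) + (14)·(-6) − 64 = -180; |n| = √225.
Distance = |-180| / √225 = 180/√225 ≈ 12.000.

12.000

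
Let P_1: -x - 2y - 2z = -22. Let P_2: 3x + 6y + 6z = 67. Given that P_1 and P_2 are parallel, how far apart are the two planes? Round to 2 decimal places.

0.11

Rescale P_2 by 1/(-3): -x - 2y - 2z = -67/3. Then distance = |-22 − (-67/3)| / √9 ≈ 0.11.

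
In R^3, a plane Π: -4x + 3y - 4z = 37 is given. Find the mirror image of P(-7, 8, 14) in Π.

λ = (n·P − d)/|n|² = (-4 − 37)/41 = -1.
Reflection = P − 2λn = (-7, 8, 14) − (-2)·(-4, 3, -4) = (-15, 14, 6).

(-15, 14, 6)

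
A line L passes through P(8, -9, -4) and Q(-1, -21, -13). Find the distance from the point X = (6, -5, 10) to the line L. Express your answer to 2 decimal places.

11.68

A direction vector for L is Q − P = (-9, -12, -9).
Taking (8, -9, -4) on L with direction v = (-9, -12, -9): w = X − (8, -9, -4) = (-2, 4, 14), and w × v = (132, -144, 60).
Distance = |w × v| / |v| = √41760 / √306 ≈ 11.68.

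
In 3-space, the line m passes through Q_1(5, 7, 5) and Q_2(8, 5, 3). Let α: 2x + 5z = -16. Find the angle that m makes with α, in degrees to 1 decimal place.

10.4

A direction vector for m is Q_2 − Q_1 = (3, -2, -2).
sin θ = |n·v| / (|n||v|) = |-4| / (√29 · √17) = 0.18015.
θ ≈ 10.4°.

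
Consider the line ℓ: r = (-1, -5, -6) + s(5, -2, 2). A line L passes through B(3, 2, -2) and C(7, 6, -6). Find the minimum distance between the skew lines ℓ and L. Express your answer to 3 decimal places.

7.778

A direction vector for L is C − B = (4, 4, -4).
Common perpendicular direction n = (5, -2, 2) × (4, 4, -4) = (0, 28, 28).
With w = (3, 2, -2) − (-1, -5, -6) = (4, 7, 4), w · n = 308.
Distance = |w · n| / |n| = |308| / √1568 ≈ 7.778.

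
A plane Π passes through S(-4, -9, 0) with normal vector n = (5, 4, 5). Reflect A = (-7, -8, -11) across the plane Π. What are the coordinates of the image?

Π: n·r = n·S gives 5x + 4y + 5z = -56.
λ = (n·A − d)/|n|² = (-122 − (-56))/66 = -1.
Reflection = A − 2λn = (-7, -8, -11) − (-2)·(5, 4, 5) = (3, 0, -1).

(3, 0, -1)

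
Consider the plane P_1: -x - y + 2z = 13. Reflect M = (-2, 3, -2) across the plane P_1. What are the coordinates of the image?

λ = (n·M − d)/|n|² = (-5 − 13)/6 = -3.
Reflection = M − 2λn = (-2, 3, -2) − (-6)·(-1, -1, 2) = (-8, -3, 10).

(-8, -3, 10)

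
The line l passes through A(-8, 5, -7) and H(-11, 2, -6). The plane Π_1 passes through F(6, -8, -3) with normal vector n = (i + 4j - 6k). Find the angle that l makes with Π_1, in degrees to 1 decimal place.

A direction vector for l is H − A = (-3, -3, 1).
Π_1: n·r = n·F gives x + 4y - 6z = -8.
sin θ = |n·v| / (|n||v|) = |-21| / (√53 · √19) = 0.66177.
θ ≈ 41.4°.

41.4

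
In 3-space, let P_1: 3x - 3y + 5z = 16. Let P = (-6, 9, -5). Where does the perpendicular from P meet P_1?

Foot = P − λn with λ = (n·P − d)/|n|² = (-70 − 16)/43 = -2.
Foot = (-6, 9, -5) − (-2)·(3, -3, 5) = (0, 3, 5).

(0, 3, 5)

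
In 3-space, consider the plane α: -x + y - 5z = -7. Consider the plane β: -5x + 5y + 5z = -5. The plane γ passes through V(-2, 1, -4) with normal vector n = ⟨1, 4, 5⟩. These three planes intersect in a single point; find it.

(-3, -5, 1)

γ: n·r = n·V gives x + 4y + 5z = -18.
Solving the 3×3 linear system -x + y - 5z = -7, -5x + 5y + 5z = -5, x + 4y + 5z = -18 (e.g. by elimination or Cramer's rule, determinant = 150) gives (-3, -5, 1).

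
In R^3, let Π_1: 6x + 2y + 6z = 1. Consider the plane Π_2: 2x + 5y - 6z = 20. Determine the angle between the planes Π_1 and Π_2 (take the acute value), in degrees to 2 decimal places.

78.51

cos θ = |n₁·n₂| / (|n₁||n₂|) = |-14| / (√76 · √65).
θ = arccos(0.19919) ≈ 78.51°.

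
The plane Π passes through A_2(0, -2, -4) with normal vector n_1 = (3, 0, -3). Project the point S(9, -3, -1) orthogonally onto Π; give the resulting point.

Π: n_1·r = n_1·A_2 gives 3x - 3z = 12.
Foot = S − λn with λ = (n·S − d)/|n|² = (30 − 12)/18 = 1.
Foot = (9, -3, -1) − 1·(3, 0, -3) = (6, -3, 2).

(6, -3, 2)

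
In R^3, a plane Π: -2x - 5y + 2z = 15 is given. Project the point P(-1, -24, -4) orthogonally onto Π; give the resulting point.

Foot = P − λn with λ = (n·P − d)/|n|² = (114 − 15)/33 = 3.
Foot = (-1, -24, -4) − 3·(-2, -5, 2) = (5, -9, -10).

(5, -9, -10)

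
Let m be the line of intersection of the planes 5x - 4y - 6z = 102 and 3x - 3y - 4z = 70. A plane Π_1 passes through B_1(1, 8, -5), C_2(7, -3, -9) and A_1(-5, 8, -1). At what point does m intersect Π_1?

(4, -10, -7)

Direction of m: (5, -4, -6) × (3, -3, -4) = (-2, 2, -3).
A point on m: solving the two plane equations with x = 2 gives (2, -8, -10).
B_1C_2 = (6, -11, -4), B_1A_1 = (-6, 0, 4); a normal to Π_1 is B_1C_2 × B_1A_1 = (-44, 0, -66).
Using B_1: Π_1 has equation -44x - 66z = 286.
Substitute r = (2, -8, -10) + t(-2, 2, -3) into the plane: 572 + 286t = 286, so t = -1.
Intersection: (2, -8, -10) + (-1)·(-2, 2, -3) = (4, -10, -7).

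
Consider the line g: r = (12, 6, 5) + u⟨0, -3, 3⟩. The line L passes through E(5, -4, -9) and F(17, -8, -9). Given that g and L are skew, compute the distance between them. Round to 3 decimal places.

18.124

A direction vector for L is F − E = (12, -4, 0).
Common perpendicular direction n = (0, -3, 3) × (12, -4, 0) = (12, 36, 36).
With w = (5, -4, -9) − (12, 6, 5) = (-7, -10, -14), w · n = -948.
Distance = |w · n| / |n| = |-948| / √2736 ≈ 18.124.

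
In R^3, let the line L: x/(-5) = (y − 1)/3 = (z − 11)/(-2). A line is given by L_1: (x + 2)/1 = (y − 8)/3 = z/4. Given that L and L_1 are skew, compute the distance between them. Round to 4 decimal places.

L has direction (-5, 3, -2) through (0, 1, 11).
L_1 has direction (1, 3, 4) through (-2, 8, 0).
Common perpendicular direction n = (-5, 3, -2) × (1, 3, 4) = (18, 18, -18).
With w = (-2, 8, 0) − (0, 1, 11) = (-2, 7, -11), w · n = 288.
Distance = |w · n| / |n| = |288| / √972 ≈ 9.2376.

9.2376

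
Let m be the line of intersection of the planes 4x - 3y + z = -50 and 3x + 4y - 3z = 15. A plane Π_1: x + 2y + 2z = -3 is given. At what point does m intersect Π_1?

(-7, 6, -4)

Direction of m: (4, -3, 1) × (3, 4, -3) = (5, 15, 25).
A point on m: solving the two plane equations with x = -11 gives (-11, -6, -24).
Substitute r = (-11, -6, -24) + t(5, 15, 25) into the plane: -71 + 85t = -3, so t = 4/5.
Intersection: (-11, -6, -24) + (4/5)·(5, 15, 25) = (-7, 6, -4).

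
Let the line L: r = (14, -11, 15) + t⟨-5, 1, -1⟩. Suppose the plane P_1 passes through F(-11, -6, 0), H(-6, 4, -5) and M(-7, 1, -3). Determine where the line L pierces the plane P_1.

(-1, -8, 12)

FH = (5, 10, -5), FM = (4, 7, -3); a normal to P_1 is FH × FM = (5, -5, -5).
Using F: P_1 has equation 5x - 5y - 5z = -25.
Substitute r = (14, -11, 15) + t(-5, 1, -1) into the plane: 50 + (-25)t = -25, so t = 3.
Intersection: (14, -11, 15) + 3·(-5, 1, -1) = (-1, -8, 12).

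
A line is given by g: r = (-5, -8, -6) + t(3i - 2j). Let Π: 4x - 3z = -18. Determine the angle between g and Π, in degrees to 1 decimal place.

41.7

sin θ = |n·v| / (|n||v|) = |12| / (√25 · √13) = 0.66564.
θ ≈ 41.7°.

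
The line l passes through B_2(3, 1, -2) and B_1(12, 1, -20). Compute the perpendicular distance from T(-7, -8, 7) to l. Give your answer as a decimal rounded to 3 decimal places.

A direction vector for l is B_1 − B_2 = (9, 0, -18).
Taking (3, 1, -2) on l with direction v = (9, 0, -18): w = T − (3, 1, -2) = (-10, -9, 9), and w × v = (162, -99, 81).
Distance = |w × v| / |v| = √42606 / √405 ≈ 10.257.

10.257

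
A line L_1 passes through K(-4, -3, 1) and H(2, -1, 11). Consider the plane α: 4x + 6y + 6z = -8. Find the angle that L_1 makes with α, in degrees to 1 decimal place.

59.9

A direction vector for L_1 is H − K = (6, 2, 10).
sin θ = |n·v| / (|n||v|) = |96| / (√88 · √140) = 0.86490.
θ ≈ 59.9°.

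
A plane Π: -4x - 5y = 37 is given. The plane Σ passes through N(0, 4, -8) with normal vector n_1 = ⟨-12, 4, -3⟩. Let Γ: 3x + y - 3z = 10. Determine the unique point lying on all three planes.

Σ: n_1·r = n_1·N gives -12x + 4y - 3z = 40.
Solving the 3×3 linear system -4x - 5y = 37, -12x + 4y - 3z = 40, 3x + y - 3z = 10 (e.g. by elimination or Cramer's rule, determinant = 261) gives (-3, -5, -8).

(-3, -5, -8)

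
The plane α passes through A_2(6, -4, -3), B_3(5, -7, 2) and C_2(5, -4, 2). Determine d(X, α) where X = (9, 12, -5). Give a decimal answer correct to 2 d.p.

2.55

A_2B_3 = (-1, -3, 5), A_2C_2 = (-1, 0, 5); a normal to α is A_2B_3 × A_2C_2 = (-15, 0, -3).
Using A_2: α has equation -15x - 3z = -81.
n·X − d = (-15)·(9) + (0)·(12) + (-3)·(-5) − (-81) = -39; |n| = √234.
Distance = |-39| / √234 = 39/√234 ≈ 2.55.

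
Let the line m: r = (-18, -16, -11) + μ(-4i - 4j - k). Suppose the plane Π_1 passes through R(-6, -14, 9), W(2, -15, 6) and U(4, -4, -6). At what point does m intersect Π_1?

(-2, 0, -7)

RW = (8, -1, -3), RU = (10, 10, -15); a normal to Π_1 is RW × RU = (45, 90, 90).
Using R: Π_1 has equation 45x + 90y + 90z = -720.
Substitute r = (-18, -16, -11) + t(-4, -4, -1) into the plane: -3240 + (-630)t = -720, so t = -4.
Intersection: (-18, -16, -11) + (-4)·(-4, -4, -1) = (-2, 0, -7).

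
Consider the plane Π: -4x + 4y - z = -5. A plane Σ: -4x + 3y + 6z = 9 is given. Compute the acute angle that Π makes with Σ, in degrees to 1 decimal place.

60.6

cos θ = |n₁·n₂| / (|n₁||n₂|) = |22| / (√33 · √61).
θ = arccos(0.49034) ≈ 60.6°.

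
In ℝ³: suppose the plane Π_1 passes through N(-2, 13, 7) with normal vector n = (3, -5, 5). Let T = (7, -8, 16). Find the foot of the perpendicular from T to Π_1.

(-2, 7, 1)

Π_1: n·r = n·N gives 3x - 5y + 5z = -36.
Foot = T − λn with λ = (n·T − d)/|n|² = (141 − (-36))/59 = 3.
Foot = (7, -8, 16) − 3·(3, -5, 5) = (-2, 7, 1).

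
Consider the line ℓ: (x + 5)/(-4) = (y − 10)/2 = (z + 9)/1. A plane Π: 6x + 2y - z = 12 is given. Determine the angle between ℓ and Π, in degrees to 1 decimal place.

ℓ has direction (-4, 2, 1) through (-5, 10, -9).
sin θ = |n·v| / (|n||v|) = |-21| / (√41 · √21) = 0.71568.
θ ≈ 45.7°.

45.7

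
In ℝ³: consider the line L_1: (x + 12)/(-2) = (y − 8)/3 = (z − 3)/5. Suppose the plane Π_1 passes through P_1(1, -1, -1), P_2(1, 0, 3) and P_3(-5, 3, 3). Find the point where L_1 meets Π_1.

L_1 has direction (-2, 3, 5) through (-12, 8, 3).
P_1P_2 = (0, 1, 4), P_1P_3 = (-6, 4, 4); a normal to Π_1 is P_1P_2 × P_1P_3 = (-12, -24, 6).
Using P_1: Π_1 has equation -12x - 24y + 6z = 6.
Substitute r = (-12, 8, 3) + t(-2, 3, 5) into the plane: -30 + (-18)t = 6, so t = -2.
Intersection: (-12, 8, 3) + (-2)·(-2, 3, 5) = (-8, 2, -7).

(-8, 2, -7)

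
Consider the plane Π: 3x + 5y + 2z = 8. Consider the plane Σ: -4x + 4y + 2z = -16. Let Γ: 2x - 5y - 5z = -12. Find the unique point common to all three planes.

Solving the 3×3 linear system 3x + 5y + 2z = 8, -4x + 4y + 2z = -16, 2x - 5y - 5z = -12 (e.g. by elimination or Cramer's rule, determinant = -86) gives (4, -4, 8).

(4, -4, 8)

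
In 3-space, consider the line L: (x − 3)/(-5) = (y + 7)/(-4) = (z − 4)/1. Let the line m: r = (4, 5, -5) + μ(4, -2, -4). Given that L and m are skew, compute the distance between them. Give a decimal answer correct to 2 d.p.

L has direction (-5, -4, 1) through (3, -7, 4).
Common perpendicular direction n = (-5, -4, 1) × (4, -2, -4) = (18, -16, 26).
With w = (4, 5, -5) − (3, -7, 4) = (1, 12, -9), w · n = -408.
Distance = |w · n| / |n| = |-408| / √1256 ≈ 11.51.

11.51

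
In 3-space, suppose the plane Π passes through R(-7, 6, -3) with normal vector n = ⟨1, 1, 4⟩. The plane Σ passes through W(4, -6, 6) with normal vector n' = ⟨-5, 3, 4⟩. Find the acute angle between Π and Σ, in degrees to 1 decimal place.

Π: n·r = n·R gives x + y + 4z = -13.
Σ: n'·r = n'·W gives -5x + 3y + 4z = -14.
cos θ = |n₁·n₂| / (|n₁||n₂|) = |14| / (√18 · √50).
θ = arccos(0.46667) ≈ 62.2°.

62.2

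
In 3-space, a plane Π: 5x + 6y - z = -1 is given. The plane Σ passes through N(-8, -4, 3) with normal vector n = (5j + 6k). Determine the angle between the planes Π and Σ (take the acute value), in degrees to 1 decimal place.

Σ: n·r = n·N gives 5y + 6z = -2.
cos θ = |n₁·n₂| / (|n₁||n₂|) = |24| / (√62 · √61).
θ = arccos(0.39026) ≈ 67.0°.

67.0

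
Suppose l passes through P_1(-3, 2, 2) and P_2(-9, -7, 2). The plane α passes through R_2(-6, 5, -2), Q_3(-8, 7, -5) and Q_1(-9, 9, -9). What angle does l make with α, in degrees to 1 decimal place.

A direction vector for l is P_2 − P_1 = (-6, -9, 0).
R_2Q_3 = (-2, 2, -3), R_2Q_1 = (-3, 4, -7); a normal to α is R_2Q_3 × R_2Q_1 = (-2, -5, -2).
Using R_2: α has equation -2x - 5y - 2z = -9.
sin θ = |n·v| / (|n||v|) = |57| / (√33 · √117) = 0.91733.
θ ≈ 66.5°.

66.5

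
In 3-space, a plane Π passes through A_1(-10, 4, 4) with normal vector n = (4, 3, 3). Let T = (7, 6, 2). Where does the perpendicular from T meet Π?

(-1, 0, -4)

Π: n·r = n·A_1 gives 4x + 3y + 3z = -16.
Foot = T − λn with λ = (n·T − d)/|n|² = (52 − (-16))/34 = 2.
Foot = (7, 6, 2) − 2·(4, 3, 3) = (-1, 0, -4).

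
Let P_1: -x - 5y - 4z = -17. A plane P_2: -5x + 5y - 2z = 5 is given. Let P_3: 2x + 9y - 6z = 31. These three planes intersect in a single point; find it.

(2, 3, 0)

Solving the 3×3 linear system -x - 5y - 4z = -17, -5x + 5y - 2z = 5, 2x + 9y - 6z = 31 (e.g. by elimination or Cramer's rule, determinant = 402) gives (2, 3, 0).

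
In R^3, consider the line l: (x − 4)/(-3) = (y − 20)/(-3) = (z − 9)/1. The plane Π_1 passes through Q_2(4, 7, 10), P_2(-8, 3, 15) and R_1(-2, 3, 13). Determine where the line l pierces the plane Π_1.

(-5, 11, 12)

l has direction (-3, -3, 1) through (4, 20, 9).
Q_2P_2 = (-12, -4, 5), Q_2R_1 = (-6, -4, 3); a normal to Π_1 is Q_2P_2 × Q_2R_1 = (8, 6, 24).
Using Q_2: Π_1 has equation 8x + 6y + 24z = 314.
Substitute r = (4, 20, 9) + t(-3, -3, 1) into the plane: 368 + (-18)t = 314, so t = 3.
Intersection: (4, 20, 9) + 3·(-3, -3, 1) = (-5, 11, 12).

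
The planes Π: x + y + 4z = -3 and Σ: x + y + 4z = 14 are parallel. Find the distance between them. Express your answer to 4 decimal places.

4.0069

Same normal n = (1, 1, 4) with |n| = √18; distance = |-3 − 14| / |n| = 17/√18 ≈ 4.0069.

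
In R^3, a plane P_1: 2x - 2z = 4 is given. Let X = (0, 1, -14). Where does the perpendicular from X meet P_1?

Foot = X − λn with λ = (n·X − d)/|n|² = (28 − 4)/8 = 3.
Foot = (0, 1, -14) − 3·(2, 0, -2) = (-6, 1, -8).

(-6, 1, -8)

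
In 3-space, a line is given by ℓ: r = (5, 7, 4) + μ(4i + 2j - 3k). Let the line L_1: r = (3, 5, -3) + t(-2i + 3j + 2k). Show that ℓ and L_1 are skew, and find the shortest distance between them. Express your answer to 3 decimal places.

Common perpendicular direction n = (4, 2, -3) × (-2, 3, 2) = (13, -2, 16).
With w = (3, 5, -3) − (5, 7, 4) = (-2, -2, -7), w · n = -134.
Since n ≠ 0 the lines are not parallel, and w · n = -134 ≠ 0 so they do not intersect; hence they are skew.
Distance = |w · n| / |n| = |-134| / √429 ≈ 6.470.

6.470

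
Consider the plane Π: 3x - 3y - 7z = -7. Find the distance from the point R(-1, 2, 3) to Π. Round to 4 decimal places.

2.8099

n·R − d = (3)·(-1) + (-3)·(2) + (-7)·(3) − (-7) = -23; |n| = √67.
Distance = |-23| / √67 = 23/√67 ≈ 2.8099.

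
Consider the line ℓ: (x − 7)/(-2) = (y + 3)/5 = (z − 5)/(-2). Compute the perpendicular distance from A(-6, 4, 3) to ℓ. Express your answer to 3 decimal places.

9.694

ℓ has direction (-2, 5, -2) through (7, -3, 5).
Taking (7, -3, 5) on ℓ with direction v = (-2, 5, -2): w = A − (7, -3, 5) = (-13, 7, -2), and w × v = (-4, -22, -51).
Distance = |w × v| / |v| = √3101 / √33 ≈ 9.694.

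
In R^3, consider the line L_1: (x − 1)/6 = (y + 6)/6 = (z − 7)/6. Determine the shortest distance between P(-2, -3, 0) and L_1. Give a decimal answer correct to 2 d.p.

L_1 has direction (6, 6, 6) through (1, -6, 7).
Taking (1, -6, 7) on L_1 with direction v = (6, 6, 6): w = P − (1, -6, 7) = (-3, 3, -7), and w × v = (60, -24, -36).
Distance = |w × v| / |v| = √5472 / √108 ≈ 7.12.

7.12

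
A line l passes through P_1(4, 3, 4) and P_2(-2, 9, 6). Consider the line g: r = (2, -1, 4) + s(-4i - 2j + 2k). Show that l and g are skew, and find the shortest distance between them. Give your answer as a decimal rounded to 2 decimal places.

1.21

A direction vector for l is P_2 − P_1 = (-6, 6, 2).
Common perpendicular direction n = (-6, 6, 2) × (-4, -2, 2) = (16, 4, 36).
With w = (2, -1, 4) − (4, 3, 4) = (-2, -4, 0), w · n = -48.
Since n ≠ 0 the lines are not parallel, and w · n = -48 ≠ 0 so they do not intersect; hence they are skew.
Distance = |w · n| / |n| = |-48| / √1568 ≈ 1.21.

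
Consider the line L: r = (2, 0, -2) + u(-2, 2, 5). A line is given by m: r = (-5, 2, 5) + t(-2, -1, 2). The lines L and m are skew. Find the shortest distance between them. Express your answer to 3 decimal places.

Common perpendicular direction n = (-2, 2, 5) × (-2, -1, 2) = (9, -6, 6).
With w = (-5, 2, 5) − (2, 0, -2) = (-7, 2, 7), w · n = -33.
Distance = |w · n| / |n| = |-33| / √153 ≈ 2.668.

2.668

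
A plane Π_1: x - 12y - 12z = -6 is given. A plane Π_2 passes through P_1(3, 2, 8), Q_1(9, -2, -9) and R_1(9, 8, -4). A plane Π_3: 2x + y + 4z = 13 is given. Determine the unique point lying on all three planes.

(6, 1, 0)

P_1Q_1 = (6, -4, -17), P_1R_1 = (6, 6, -12); a normal to Π_2 is P_1Q_1 × P_1R_1 = (150, -30, 60).
Using P_1: Π_2 has equation 150x - 30y + 60z = 870.
Solving the 3×3 linear system x - 12y - 12z = -6, 150x - 30y + 60z = 870, 2x + y + 4z = 13 (e.g. by elimination or Cramer's rule, determinant = 3060) gives (6, 1, 0).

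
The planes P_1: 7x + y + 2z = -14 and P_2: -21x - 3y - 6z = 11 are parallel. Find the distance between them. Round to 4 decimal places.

1.4062

Rescale P_2 by 1/(-3): 7x + y + 2z = -11/3. Then distance = |-14 − (-11/3)| / √54 ≈ 1.4062.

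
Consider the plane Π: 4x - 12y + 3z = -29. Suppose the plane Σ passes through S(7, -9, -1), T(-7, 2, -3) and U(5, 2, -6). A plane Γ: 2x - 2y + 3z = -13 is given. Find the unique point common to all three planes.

ST = (-14, 11, -2), SU = (-2, 11, -5); a normal to Σ is ST × SU = (-33, -66, -132).
Using S: Σ has equation -33x - 66y - 132z = 495.
Solving the 3×3 linear system 4x - 12y + 3z = -29, -33x - 66y - 132z = 495, 2x - 2y + 3z = -13 (e.g. by elimination or Cramer's rule, determinant = 726) gives (7, 3, -7).

(7, 3, -7)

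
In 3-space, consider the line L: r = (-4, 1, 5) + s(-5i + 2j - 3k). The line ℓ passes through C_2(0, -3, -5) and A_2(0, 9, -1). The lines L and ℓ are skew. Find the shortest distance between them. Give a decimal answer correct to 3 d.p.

A direction vector for ℓ is A_2 − C_2 = (0, 12, 4).
Common perpendicular direction n = (-5, 2, -3) × (0, 12, 4) = (44, 20, -60).
With w = (0, -3, -5) − (-4, 1, 5) = (4, -4, -10), w · n = 696.
Distance = |w · n| / |n| = |696| / √5936 ≈ 9.034.

9.034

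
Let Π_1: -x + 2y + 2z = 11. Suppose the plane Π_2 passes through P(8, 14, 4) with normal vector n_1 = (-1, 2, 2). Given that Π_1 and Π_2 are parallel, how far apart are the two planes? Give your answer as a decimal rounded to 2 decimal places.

Π_2: n_1·r = n_1·P gives -x + 2y + 2z = 28.
Same normal n = (-1, 2, 2) with |n| = √9; distance = |11 − 28| / |n| = 17/√9 ≈ 5.67.

5.67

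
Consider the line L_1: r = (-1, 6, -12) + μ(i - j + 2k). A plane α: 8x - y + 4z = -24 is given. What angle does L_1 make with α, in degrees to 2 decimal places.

sin θ = |n·v| / (|n||v|) = |17| / (√81 · √6) = 0.77114.
θ ≈ 50.46°.

50.46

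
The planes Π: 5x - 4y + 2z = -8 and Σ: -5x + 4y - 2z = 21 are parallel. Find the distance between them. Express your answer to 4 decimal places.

1.9379

Rescale Σ by 1/(-1): 5x - 4y + 2z = -21. Then distance = |-8 − (-21)| / √45 ≈ 1.9379.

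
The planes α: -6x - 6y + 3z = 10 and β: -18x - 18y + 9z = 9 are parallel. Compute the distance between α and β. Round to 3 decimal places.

Rescale β by 1/3: -6x - 6y + 3z = 3. Then distance = |10 − 3| / √81 ≈ 0.778.

0.778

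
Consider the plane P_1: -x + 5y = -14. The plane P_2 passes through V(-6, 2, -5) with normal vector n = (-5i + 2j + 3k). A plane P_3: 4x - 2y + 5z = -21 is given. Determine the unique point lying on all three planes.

P_2: n·r = n·V gives -5x + 2y + 3z = 19.
Solving the 3×3 linear system -x + 5y = -14, -5x + 2y + 3z = 19, 4x - 2y + 5z = -21 (e.g. by elimination or Cramer's rule, determinant = 169) gives (-6, -4, -1).

(-6, -4, -1)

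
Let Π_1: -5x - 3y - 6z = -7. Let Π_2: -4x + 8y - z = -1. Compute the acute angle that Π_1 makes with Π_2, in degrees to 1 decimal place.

cos θ = |n₁·n₂| / (|n₁||n₂|) = |2| / (√70 · √81).
θ = arccos(0.02656) ≈ 88.5°.

88.5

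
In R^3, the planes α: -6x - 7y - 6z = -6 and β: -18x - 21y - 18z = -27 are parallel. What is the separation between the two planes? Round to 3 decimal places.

Rescale β by 1/3: -6x - 7y - 6z = -9. Then distance = |-6 − (-9)| / √121 ≈ 0.273.

0.273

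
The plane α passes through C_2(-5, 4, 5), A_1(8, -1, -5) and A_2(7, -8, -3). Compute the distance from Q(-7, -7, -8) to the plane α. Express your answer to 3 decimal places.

12.573

C_2A_1 = (13, -5, -10), C_2A_2 = (12, -12, -8); a normal to α is C_2A_1 × C_2A_2 = (-80, -16, -96).
Using C_2: α has equation -80x - 16y - 96z = -144.
n·Q − d = (-80)·(-7) + (-16)·(-7) + (-96)·(-8) − (-144) = 1584; |n| = √15872.
Distance = |1584| / √15872 = 1584/√15872 ≈ 12.573.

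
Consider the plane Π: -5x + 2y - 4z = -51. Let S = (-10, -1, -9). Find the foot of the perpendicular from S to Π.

(5, -7, 3)

Foot = S − λn with λ = (n·S − d)/|n|² = (84 − (-51))/45 = 3.
Foot = (-10, -1, -9) − 3·(-5, 2, -4) = (5, -7, 3).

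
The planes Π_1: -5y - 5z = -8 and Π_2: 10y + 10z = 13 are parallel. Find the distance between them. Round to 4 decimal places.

0.2121

Rescale Π_2 by 1/(-2): -5y - 5z = -13/2. Then distance = |-8 − (-13/2)| / √50 ≈ 0.2121.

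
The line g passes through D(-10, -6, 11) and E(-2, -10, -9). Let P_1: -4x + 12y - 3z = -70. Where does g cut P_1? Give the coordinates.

(-8, -7, 6)

A direction vector for g is E − D = (8, -4, -20).
Substitute r = (-10, -6, 11) + t(8, -4, -20) into the plane: -65 + (-20)t = -70, so t = 1/4.
Intersection: (-10, -6, 11) + (1/4)·(8, -4, -20) = (-8, -7, 6).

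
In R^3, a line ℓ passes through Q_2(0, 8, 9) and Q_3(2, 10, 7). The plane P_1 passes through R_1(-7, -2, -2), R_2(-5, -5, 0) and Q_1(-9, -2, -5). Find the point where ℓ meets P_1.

(-1, 7, 10)

A direction vector for ℓ is Q_3 − Q_2 = (2, 2, -2).
R_1R_2 = (2, -3, 2), R_1Q_1 = (-2, 0, -3); a normal to P_1 is R_1R_2 × R_1Q_1 = (9, 2, -6).
Using R_1: P_1 has equation 9x + 2y - 6z = -55.
Substitute r = (0, 8, 9) + t(2, 2, -2) into the plane: -38 + 34t = -55, so t = -1/2.
Intersection: (0, 8, 9) + (-1/2)·(2, 2, -2) = (-1, 7, 10).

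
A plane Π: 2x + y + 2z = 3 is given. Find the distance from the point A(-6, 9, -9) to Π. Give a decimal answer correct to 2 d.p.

n·A − d = (2)·(-6) + (1)·(9) + (2)·(-9) − 3 = -24; |n| = √9.
Distance = |-24| / √9 = 24/√9 ≈ 8.00.

8.00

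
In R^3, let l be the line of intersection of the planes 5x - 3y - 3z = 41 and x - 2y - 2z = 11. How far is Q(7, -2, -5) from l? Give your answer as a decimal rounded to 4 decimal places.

Direction of l: (5, -3, -3) × (1, -2, -2) = (0, 7, -7).
A point on l: solving the two plane equations with y = 6 gives (7, 6, -8).
Taking (7, 6, -8) on l with direction v = (0, 7, -7): w = Q − (7, 6, -8) = (0, -8, 3), and w × v = (35, 0, 0).
Distance = |w × v| / |v| = √1225 / √98 ≈ 3.5355.

3.5355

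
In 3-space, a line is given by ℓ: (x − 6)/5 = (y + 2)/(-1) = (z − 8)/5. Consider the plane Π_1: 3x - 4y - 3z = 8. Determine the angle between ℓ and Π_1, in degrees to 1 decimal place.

5.5

ℓ has direction (5, -1, 5) through (6, -2, 8).
sin θ = |n·v| / (|n||v|) = |4| / (√34 · √51) = 0.09606.
θ ≈ 5.5°.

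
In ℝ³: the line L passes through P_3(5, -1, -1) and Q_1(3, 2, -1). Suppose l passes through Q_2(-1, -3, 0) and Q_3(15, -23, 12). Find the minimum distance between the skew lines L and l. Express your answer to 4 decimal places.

A direction vector for L is Q_1 − P_3 = (-2, 3, 0).
A direction vector for l is Q_3 − Q_2 = (16, -20, 12).
Common perpendicular direction n = (-2, 3, 0) × (16, -20, 12) = (36, 24, -8).
With w = (-1, -3, 0) − (5, -1, -1) = (-6, -2, 1), w · n = -272.
Distance = |w · n| / |n| = |-272| / √1936 ≈ 6.1818.

6.1818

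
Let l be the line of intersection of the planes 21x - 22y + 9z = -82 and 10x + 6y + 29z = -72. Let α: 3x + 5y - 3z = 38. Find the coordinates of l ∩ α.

Direction of l: (21, -22, 9) × (10, 6, 29) = (-692, -519, 346).
A point on l: solving the two plane equations with x = -14 gives (-14, -8, 4).
Substitute r = (-14, -8, 4) + t(-692, -519, 346) into the plane: -94 + (-5709)t = 38, so t = -4/173.
Intersection: (-14, -8, 4) + (-4/173)·(-692, -519, 346) = (2, 4, -4).

(2, 4, -4)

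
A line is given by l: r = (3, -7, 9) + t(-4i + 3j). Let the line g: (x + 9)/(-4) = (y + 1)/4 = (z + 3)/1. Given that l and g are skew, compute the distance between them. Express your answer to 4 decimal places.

g has direction (-4, 4, 1) through (-9, -1, -3).
Common perpendicular direction n = (-4, 3, 0) × (-4, 4, 1) = (3, 4, -4).
With w = (-9, -1, -3) − (3, -7, 9) = (-12, 6, -12), w · n = 36.
Distance = |w · n| / |n| = |36| / √41 ≈ 5.6223.

5.6223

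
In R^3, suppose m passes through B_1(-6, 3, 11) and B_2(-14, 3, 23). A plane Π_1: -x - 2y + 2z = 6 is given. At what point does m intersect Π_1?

(-2, 3, 5)

A direction vector for m is B_2 − B_1 = (-8, 0, 12).
Substitute r = (-6, 3, 11) + t(-8, 0, 12) into the plane: 22 + 32t = 6, so t = -1/2.
Intersection: (-6, 3, 11) + (-1/2)·(-8, 0, 12) = (-2, 3, 5).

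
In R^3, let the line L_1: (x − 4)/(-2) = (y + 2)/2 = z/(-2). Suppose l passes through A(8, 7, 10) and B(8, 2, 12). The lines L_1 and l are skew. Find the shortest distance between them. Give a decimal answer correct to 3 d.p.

L_1 has direction (-2, 2, -2) through (4, -2, 0).
A direction vector for l is B − A = (0, -5, 2).
Common perpendicular direction n = (-2, 2, -2) × (0, -5, 2) = (-6, 4, 10).
With w = (8, 7, 10) − (4, -2, 0) = (4, 9, 10), w · n = 112.
Distance = |w · n| / |n| = |112| / √152 ≈ 9.084.

9.084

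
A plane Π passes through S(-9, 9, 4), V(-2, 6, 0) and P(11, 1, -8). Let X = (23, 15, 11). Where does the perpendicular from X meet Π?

SV = (7, -3, -4), SP = (20, -8, -12); a normal to Π is SV × SP = (4, 4, 4).
Using S: Π has equation 4x + 4y + 4z = 16.
Foot = X − λn with λ = (n·X − d)/|n|² = (196 − 16)/48 = 15/4.
Foot = (23, 15, 11) − (15/4)·(4, 4, 4) = (8, 0, -4).

(8, 0, -4)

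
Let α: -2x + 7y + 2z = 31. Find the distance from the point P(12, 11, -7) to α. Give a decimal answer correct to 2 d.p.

n·P − d = (-2)·(12) + (7)·(11) + (2)·(-7) − 31 = 8; |n| = √57.
Distance = |8| / √57 = 8/√57 ≈ 1.06.

1.06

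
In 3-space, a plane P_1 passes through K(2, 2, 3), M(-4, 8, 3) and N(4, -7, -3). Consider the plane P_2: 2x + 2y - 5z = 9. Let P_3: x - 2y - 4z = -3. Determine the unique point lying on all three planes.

(-7, 4, -3)

KM = (-6, 6, 0), KN = (2, -9, -6); a normal to P_1 is KM × KN = (-36, -36, 42).
Using K: P_1 has equation -36x - 36y + 42z = -18.
Solving the 3×3 linear system -36x - 36y + 42z = -18, 2x + 2y - 5z = 9, x - 2y - 4z = -3 (e.g. by elimination or Cramer's rule, determinant = 288) gives (-7, 4, -3).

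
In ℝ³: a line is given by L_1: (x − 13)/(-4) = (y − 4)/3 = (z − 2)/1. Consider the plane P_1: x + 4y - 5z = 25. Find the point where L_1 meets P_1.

L_1 has direction (-4, 3, 1) through (13, 4, 2).
Substitute r = (13, 4, 2) + t(-4, 3, 1) into the plane: 19 + 3t = 25, so t = 2.
Intersection: (13, 4, 2) + 2·(-4, 3, 1) = (5, 10, 4).

(5, 10, 4)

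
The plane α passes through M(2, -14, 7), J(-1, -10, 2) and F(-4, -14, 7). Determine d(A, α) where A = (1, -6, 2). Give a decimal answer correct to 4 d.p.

3.1235

MJ = (-3, 4, -5), MF = (-6, 0, 0); a normal to α is MJ × MF = (0, 30, 24).
Using M: α has equation 30y + 24z = -252.
n·A − d = (0)·(1) + (30)·(-6) + (24)·(2) − (-252) = 120; |n| = √1476.
Distance = |120| / √1476 = 120/√1476 ≈ 3.1235.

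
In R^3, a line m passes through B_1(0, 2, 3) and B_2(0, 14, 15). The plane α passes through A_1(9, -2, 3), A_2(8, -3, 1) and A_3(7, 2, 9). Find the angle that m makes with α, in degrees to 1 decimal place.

13.8

A direction vector for m is B_2 − B_1 = (0, 12, 12).
A_1A_2 = (-1, -1, -2), A_1A_3 = (-2, 4, 6); a normal to α is A_1A_2 × A_1A_3 = (2, 10, -6).
Using A_1: α has equation 2x + 10y - 6z = -20.
sin θ = |n·v| / (|n||v|) = |48| / (√140 · √288) = 0.23905.
θ ≈ 13.8°.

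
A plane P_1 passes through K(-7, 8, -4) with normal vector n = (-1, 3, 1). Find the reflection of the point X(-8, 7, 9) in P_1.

P_1: n·r = n·K gives -x + 3y + z = 27.
λ = (n·X − d)/|n|² = (38 − 27)/11 = 1.
Reflection = X − 2λn = (-8, 7, 9) − 2·(-1, 3, 1) = (-6, 1, 7).

(-6, 1, 7)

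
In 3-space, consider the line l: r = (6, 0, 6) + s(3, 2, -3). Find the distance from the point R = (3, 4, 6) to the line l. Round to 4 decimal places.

4.9955

Taking (6, 0, 6) on l with direction v = (3, 2, -3): w = R − (6, 0, 6) = (-3, 4, 0), and w × v = (-12, -9, -18).
Distance = |w × v| / |v| = √549 / √22 ≈ 4.9955.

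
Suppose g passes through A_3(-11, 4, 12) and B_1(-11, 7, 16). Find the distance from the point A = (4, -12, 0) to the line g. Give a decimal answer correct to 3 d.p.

A direction vector for g is B_1 − A_3 = (0, 3, 4).
Taking (-11, 4, 12) on g with direction v = (0, 3, 4): w = A − (-11, 4, 12) = (15, -16, -12), and w × v = (-28, -60, 45).
Distance = |w × v| / |v| = √6409 / √25 ≈ 16.011.

16.011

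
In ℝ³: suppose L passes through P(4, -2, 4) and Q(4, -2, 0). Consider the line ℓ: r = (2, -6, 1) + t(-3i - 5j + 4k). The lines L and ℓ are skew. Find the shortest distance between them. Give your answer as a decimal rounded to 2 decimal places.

A direction vector for L is Q − P = (0, 0, -4).
Common perpendicular direction n = (0, 0, -4) × (-3, -5, 4) = (-20, 12, 0).
With w = (2, -6, 1) − (4, -2, 4) = (-2, -4, -3), w · n = -8.
Distance = |w · n| / |n| = |-8| / √544 ≈ 0.34.

0.34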